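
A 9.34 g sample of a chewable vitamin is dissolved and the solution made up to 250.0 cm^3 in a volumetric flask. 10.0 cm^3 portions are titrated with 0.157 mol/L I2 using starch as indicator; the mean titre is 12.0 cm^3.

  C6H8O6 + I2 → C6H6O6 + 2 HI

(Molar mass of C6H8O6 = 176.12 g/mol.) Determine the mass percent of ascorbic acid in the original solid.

n(I2) per titration = 0.0120 × 0.157 = 1.88 × 10^-3 mol
n(C6H8O6) in each aliquot = 1.88 × 10^-3 mol (1:1 ratio)
n(C6H8O6) in the whole flask = 1.88 × 10^-3 × 250.0/10.0 = 0.0471 mol
mass of C6H8O6 = 0.0471 × 176.12 = 8.30 g
% C6H8O6 = 8.30 / 9.34 × 100 = 88.8 %

88.8 %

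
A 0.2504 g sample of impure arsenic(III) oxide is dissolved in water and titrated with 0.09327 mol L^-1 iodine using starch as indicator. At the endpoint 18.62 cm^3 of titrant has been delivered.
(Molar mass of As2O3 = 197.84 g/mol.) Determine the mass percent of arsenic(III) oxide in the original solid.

As2O3 + 2 I2 + 2 H2O → As2O5 + 4 HI
n(I2) = 0.01862 L × 0.09327 mol/L = 1.737 × 10^-3 mol
From the 1:2 ratio, n(As2O3) = 1/2 × 1.737 × 10^-3 = 8.683 × 10^-4 mol
mass of As2O3 = 8.683 × 10^-4 × 197.84 g/mol = 0.1718 g
% As2O3 = 0.1718 / 0.2504 × 100 = 68.61 %

68.61 %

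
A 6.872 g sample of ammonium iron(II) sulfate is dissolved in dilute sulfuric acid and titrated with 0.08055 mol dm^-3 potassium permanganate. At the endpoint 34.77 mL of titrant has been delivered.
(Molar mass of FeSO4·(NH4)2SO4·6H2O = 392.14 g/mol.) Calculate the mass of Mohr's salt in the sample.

5.491 g

MnO4^- + 5 Fe^2+ + 8 H^+ → Mn^2+ + 5 Fe^3+ + 4 H2O
n(KMnO4) = 0.03477 L × 0.08055 mol/L = 2.801 × 10^-3 mol
From the 5:1 ratio, n(FeSO4·(NH4)2SO4·6H2O) = 5/1 × 2.801 × 10^-3 = 0.01400 mol
mass of FeSO4·(NH4)2SO4·6H2O = 0.01400 × 392.14 g/mol = 5.491 g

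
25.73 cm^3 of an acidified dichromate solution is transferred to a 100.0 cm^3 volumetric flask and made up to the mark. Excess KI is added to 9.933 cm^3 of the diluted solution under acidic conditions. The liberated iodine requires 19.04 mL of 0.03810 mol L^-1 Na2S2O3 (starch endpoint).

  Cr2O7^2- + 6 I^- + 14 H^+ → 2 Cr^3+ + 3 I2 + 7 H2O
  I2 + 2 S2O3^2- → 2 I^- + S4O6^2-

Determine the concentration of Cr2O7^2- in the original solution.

0.04731 mol/L

n(S2O3^2-) = 0.01904 × 0.03810 = 7.254 × 10^-4 mol
n(I2) = n(S2O3^2-)/2 = 3.627 × 10^-4 mol
From the 1:3 ratio, n(Cr2O7^2-) in the aliquot = 1/3 × 3.627 × 10^-4 = 1.209 × 10^-4 mol
[Cr2O7^2-]_dilute = 1.209 × 10^-4 / 0.009933 = 0.01217 mol/L
[Cr2O7^2-]_original = 0.01217 × 100.0/25.73 = 0.04731 mol/L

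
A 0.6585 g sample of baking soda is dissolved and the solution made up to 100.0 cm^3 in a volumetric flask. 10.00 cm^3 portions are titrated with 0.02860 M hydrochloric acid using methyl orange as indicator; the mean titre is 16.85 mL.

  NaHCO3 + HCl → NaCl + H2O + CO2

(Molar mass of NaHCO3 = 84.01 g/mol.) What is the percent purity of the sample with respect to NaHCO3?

61.48 %

n(HCl) per titration = 0.01685 × 0.02860 = 4.819 × 10^-4 mol
n(NaHCO3) in each aliquot = 4.819 × 10^-4 mol (1:1 ratio)
n(NaHCO3) in the whole flask = 4.819 × 10^-4 × 100.0/10.00 = 4.819 × 10^-3 mol
mass of NaHCO3 = 4.819 × 10^-3 × 84.01 = 0.4049 g
% NaHCO3 = 0.4049 / 0.6585 × 100 = 61.48 %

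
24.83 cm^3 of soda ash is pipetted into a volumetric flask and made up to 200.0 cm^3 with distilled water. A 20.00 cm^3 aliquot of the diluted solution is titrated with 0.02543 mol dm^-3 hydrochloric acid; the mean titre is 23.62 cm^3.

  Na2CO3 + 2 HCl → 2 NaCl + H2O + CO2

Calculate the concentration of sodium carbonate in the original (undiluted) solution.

n(HCl) = 0.02362 × 0.02543 = 6.007 × 10^-4 mol
From the 1:2 ratio, n(Na2CO3) in the aliquot = 1/2 × 6.007 × 10^-4 = 3.003 × 10^-4 mol
[Na2CO3]_dilute = 3.003 × 10^-4 / 0.02000 = 0.01502 mol/L
Dilution factor = 200.0 / 24.83 = 8.055
[Na2CO3]_stock = 0.01502 × 8.055 = 0.1210 mol/L

0.1210 mol/L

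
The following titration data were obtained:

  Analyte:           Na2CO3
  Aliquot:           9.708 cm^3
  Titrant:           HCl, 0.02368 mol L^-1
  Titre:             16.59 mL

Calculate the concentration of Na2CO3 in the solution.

Na2CO3 + 2 HCl → 2 NaCl + H2O + CO2
n(HCl) = 0.01659 L × 0.02368 mol/L = 3.929 × 10^-4 mol
From the 1:2 mole ratio, n(Na2CO3) = 1/2 × 3.929 × 10^-4 = 1.964 × 10^-4 mol
[Na2CO3] = 1.964 × 10^-4 mol / 0.009708 L = 0.02023 mol/L

0.02023 mol/L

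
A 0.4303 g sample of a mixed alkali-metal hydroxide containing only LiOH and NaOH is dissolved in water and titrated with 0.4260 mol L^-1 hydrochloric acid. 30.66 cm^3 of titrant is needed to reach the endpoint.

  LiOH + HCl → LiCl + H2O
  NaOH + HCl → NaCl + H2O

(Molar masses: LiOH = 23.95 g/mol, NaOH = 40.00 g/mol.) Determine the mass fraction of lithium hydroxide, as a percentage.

31.95 %

n(HCl) = 0.03066 × 0.4260 = 0.01306 mol
Let x = n(LiOH), y = n(NaOH).
Titrant: 1x + 1y = 0.01306;  mass: 23.95x + 40.00y = 0.4303
Solving, x = 5.741 × 10^-3 mol, y = 7.320 × 10^-3 mol
mass of LiOH = 5.741 × 10^-3 × 23.95 = 0.1375 g
% LiOH = 0.1375 / 0.4303 × 100 = 31.95 %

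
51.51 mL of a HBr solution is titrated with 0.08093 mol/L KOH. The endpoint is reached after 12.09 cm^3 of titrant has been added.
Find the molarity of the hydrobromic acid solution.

0.01900 mol/L

HBr + KOH → KBr + H2O
n(KOH) = 0.01209 L × 0.08093 mol/L = 9.784 × 10^-4 mol
n(HBr) = 9.784 × 10^-4 mol (1:1 mole ratio)
[HBr] = 9.784 × 10^-4 mol / 0.05151 L = 0.01900 mol/L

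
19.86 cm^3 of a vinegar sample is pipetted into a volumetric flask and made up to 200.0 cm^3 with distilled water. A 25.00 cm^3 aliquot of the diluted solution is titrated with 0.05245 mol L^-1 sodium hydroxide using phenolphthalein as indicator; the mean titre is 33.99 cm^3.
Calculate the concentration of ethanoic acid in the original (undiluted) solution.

CH3COOH + NaOH → CH3COONa + H2O
n(NaOH) = 0.03399 × 0.05245 = 1.783 × 10^-3 mol
n(CH3COOH) in the aliquot = 1.783 × 10^-3 mol (1:1 ratio)
[CH3COOH]_dilute = 1.783 × 10^-3 / 0.02500 = 0.07131 mol/L
Dilution factor = 200.0 / 19.86 = 10.07
[CH3COOH]_stock = 0.07131 × 10.07 = 0.7181 mol/L

0.7181 mol/L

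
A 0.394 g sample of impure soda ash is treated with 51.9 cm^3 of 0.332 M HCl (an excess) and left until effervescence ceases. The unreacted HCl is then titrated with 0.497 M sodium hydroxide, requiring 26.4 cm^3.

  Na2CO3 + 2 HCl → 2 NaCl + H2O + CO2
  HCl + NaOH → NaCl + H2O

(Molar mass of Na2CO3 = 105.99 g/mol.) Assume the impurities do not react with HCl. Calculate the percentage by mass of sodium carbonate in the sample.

n(HCl) added = 0.0519 × 0.332 = 0.0172 mol
n(NaOH) used in back-titration = 0.0264 × 0.497 = 0.0131 mol
n(HCl) left over = 0.0131 mol (1:1 ratio)
n(HCl) consumed by analyte = 0.0172 − 0.0131 = 4.11 × 10^-3 mol
From the 1:2 ratio, n(Na2CO3) = 1/2 × 4.11 × 10^-3 = 2.06 × 10^-3 mol
mass of Na2CO3 = 2.06 × 10^-3 × 105.99 = 0.218 g
% Na2CO3 = 0.218 / 0.394 × 100 = 55.3 %

55.3 %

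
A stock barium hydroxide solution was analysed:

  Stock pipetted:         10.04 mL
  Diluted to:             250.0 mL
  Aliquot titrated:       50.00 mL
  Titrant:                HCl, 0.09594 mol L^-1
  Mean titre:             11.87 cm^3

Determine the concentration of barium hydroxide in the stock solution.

0.2836 mol/L

Ba(OH)2 + 2 HCl → BaCl2 + 2 H2O
n(HCl) = 0.01187 × 0.09594 = 1.139 × 10^-3 mol
From the 1:2 ratio, n(Ba(OH)2) in the aliquot = 1/2 × 1.139 × 10^-3 = 5.694 × 10^-4 mol
[Ba(OH)2]_dilute = 5.694 × 10^-4 / 0.05000 = 0.01139 mol/L
Dilution factor = 250.0 / 10.04 = 24.90
[Ba(OH)2]_stock = 0.01139 × 24.90 = 0.2836 mol/L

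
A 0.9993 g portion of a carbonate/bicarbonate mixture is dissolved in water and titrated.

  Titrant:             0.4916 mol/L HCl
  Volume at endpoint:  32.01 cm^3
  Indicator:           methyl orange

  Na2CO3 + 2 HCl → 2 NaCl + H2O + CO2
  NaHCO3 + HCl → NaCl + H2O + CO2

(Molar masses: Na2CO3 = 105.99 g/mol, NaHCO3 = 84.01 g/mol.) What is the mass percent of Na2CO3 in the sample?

n(HCl) = 0.03201 × 0.4916 = 0.01574 mol
Let x = n(Na2CO3), y = n(NaHCO3).
Titrant: 2x + 1y = 0.01574;  mass: 105.99x + 84.01y = 0.9993
Solving, x = 5.202 × 10^-3 mol, y = 5.332 × 10^-3 mol
mass of Na2CO3 = 5.202 × 10^-3 × 105.99 = 0.5514 g
% Na2CO3 = 0.5514 / 0.9993 × 100 = 55.18 %

55.18 %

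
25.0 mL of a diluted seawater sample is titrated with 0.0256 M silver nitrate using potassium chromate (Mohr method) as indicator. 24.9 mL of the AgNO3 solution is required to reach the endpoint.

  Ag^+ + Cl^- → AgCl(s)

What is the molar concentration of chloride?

n(AgNO3) = 0.0249 L × 0.0256 mol/L = 6.37 × 10^-4 mol
n(Cl-) = 6.37 × 10^-4 mol (1:1 mole ratio)
[Cl-] = 6.37 × 10^-4 mol / 0.0250 L = 0.0255 mol/L

0.0255 M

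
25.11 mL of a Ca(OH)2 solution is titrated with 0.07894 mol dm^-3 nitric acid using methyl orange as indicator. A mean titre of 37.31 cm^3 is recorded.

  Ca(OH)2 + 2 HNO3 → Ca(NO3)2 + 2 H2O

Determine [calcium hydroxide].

0.05865 mol/L

n(HNO3) = 0.03731 L × 0.07894 mol/L = 2.945 × 10^-3 mol
From the 1:2 mole ratio, n(Ca(OH)2) = 1/2 × 2.945 × 10^-3 = 1.473 × 10^-3 mol
[Ca(OH)2] = 1.473 × 10^-3 mol / 0.02511 L = 0.05865 mol/L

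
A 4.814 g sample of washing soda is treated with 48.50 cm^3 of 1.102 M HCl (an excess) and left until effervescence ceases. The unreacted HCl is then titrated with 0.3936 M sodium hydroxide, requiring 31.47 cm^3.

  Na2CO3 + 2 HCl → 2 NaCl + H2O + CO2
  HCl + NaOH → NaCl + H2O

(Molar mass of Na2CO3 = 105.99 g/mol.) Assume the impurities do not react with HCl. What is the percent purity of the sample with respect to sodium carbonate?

n(HCl) added = 0.04850 × 1.102 = 0.05345 mol
n(NaOH) used in back-titration = 0.03147 × 0.3936 = 0.01239 mol
n(HCl) left over = 0.01239 mol (1:1 ratio)
n(HCl) consumed by analyte = 0.05345 − 0.01239 = 0.04106 mol
From the 1:2 ratio, n(Na2CO3) = 1/2 × 0.04106 = 0.02053 mol
mass of Na2CO3 = 0.02053 × 105.99 = 2.176 g
% Na2CO3 = 2.176 / 4.814 × 100 = 45.20 %

45.20 %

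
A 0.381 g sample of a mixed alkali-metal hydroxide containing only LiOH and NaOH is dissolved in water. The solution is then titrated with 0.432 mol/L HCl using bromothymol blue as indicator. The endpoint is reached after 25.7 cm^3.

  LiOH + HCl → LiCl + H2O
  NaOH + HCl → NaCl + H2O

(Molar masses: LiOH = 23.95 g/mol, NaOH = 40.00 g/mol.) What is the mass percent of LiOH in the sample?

n(HCl) = 0.0257 × 0.432 = 0.0111 mol
Let x = n(LiOH), y = n(NaOH).
Titrant: 1x + 1y = 0.0111;  mass: 23.95x + 40.00y = 0.381
Solving, x = 3.93 × 10^-3 mol, y = 7.17 × 10^-3 mol
mass of LiOH = 3.93 × 10^-3 × 23.95 = 0.0942 g
% LiOH = 0.0942 / 0.381 × 100 = 24.7 %

24.7 %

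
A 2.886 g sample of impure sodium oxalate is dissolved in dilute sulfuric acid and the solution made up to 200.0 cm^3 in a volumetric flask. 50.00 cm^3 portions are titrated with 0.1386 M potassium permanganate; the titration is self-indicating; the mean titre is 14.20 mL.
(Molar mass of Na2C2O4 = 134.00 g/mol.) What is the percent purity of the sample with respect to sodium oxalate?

2 MnO4^- + 5 C2O4^2- + 16 H^+ → 2 Mn^2+ + 10 CO2 + 8 H2O
n(KMnO4) per titration = 0.01420 × 0.1386 = 1.968 × 10^-3 mol
From the 5:2 ratio, n(Na2C2O4) in each aliquot = 5/2 × 1.968 × 10^-3 = 4.920 × 10^-3 mol
n(Na2C2O4) in the whole flask = 4.920 × 10^-3 × 200.0/50.00 = 0.01968 mol
mass of Na2C2O4 = 0.01968 × 134.00 = 2.637 g
% Na2C2O4 = 2.637 / 2.886 × 100 = 91.38 %

91.38 %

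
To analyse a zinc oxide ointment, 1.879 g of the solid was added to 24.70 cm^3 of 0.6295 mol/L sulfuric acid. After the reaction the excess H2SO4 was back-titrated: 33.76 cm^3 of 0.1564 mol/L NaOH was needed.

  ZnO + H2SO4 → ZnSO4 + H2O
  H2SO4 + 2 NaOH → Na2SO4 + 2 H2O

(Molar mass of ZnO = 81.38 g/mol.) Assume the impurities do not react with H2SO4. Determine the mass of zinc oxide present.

1.051 g

n(H2SO4) added = 0.02470 × 0.6295 = 0.01555 mol
n(NaOH) used in back-titration = 0.03376 × 0.1564 = 5.280 × 10^-3 mol
From the 1:2 ratio, n(H2SO4) left over = 1/2 × 5.280 × 10^-3 = 2.640 × 10^-3 mol
n(H2SO4) consumed by analyte = 0.01555 − 2.640 × 10^-3 = 0.01291 mol
n(ZnO) = 0.01291 mol (1:1 ratio)
mass of ZnO = 0.01291 × 81.38 = 1.051 g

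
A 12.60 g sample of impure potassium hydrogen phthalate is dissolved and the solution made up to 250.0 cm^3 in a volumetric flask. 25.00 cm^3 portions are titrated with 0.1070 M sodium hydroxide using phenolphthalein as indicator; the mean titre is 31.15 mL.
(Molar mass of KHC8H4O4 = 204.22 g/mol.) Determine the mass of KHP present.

KHC8H4O4 + NaOH → KNaC8H4O4 + H2O
n(NaOH) per titration = 0.03115 × 0.1070 = 3.333 × 10^-3 mol
n(KHC8H4O4) in each aliquot = 3.333 × 10^-3 mol (1:1 ratio)
n(KHC8H4O4) in the whole flask = 3.333 × 10^-3 × 250.0/25.00 = 0.03333 mol
mass of KHC8H4O4 = 0.03333 × 204.22 = 6.807 g

6.807 g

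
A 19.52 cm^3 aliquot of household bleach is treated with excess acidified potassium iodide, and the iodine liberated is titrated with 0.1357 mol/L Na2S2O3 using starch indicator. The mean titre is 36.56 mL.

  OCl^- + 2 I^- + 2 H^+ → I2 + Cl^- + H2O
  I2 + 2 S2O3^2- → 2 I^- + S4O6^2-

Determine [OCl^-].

0.1271 mol/L

n(S2O3^2-) = 0.03656 × 0.1357 = 4.961 × 10^-3 mol
n(I2) = n(S2O3^2-)/2 = 2.481 × 10^-3 mol
n(OCl^-) in the aliquot = 2.481 × 10^-3 mol (1:1 ratio)
[OCl^-] = 2.481 × 10^-3 / 0.01952 = 0.1271 mol/L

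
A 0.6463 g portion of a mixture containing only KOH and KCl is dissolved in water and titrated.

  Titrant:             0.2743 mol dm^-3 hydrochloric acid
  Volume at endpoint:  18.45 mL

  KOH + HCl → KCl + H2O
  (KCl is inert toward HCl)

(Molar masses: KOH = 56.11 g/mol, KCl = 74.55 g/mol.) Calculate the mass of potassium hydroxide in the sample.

n(HCl) = 0.01845 × 0.2743 = 5.061 × 10^-3 mol
Let x = n(KOH), y = n(KCl).
Titrant: 1x = 5.061 × 10^-3;  mass: 56.11x + 74.55y = 0.6463
Solving, x = 5.061 × 10^-3 mol, y = 4.860 × 10^-3 mol
mass of KOH = 5.061 × 10^-3 × 56.11 = 0.2840 g

0.2840 g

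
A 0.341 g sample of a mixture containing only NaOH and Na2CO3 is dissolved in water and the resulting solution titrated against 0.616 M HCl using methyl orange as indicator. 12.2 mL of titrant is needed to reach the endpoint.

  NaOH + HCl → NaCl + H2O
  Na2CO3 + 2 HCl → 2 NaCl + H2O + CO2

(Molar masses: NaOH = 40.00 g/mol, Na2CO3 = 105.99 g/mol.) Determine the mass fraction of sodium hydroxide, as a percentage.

51.7 %

n(HCl) = 0.0122 × 0.616 = 7.52 × 10^-3 mol
Let x = n(NaOH), y = n(Na2CO3).
Titrant: 1x + 2y = 7.52 × 10^-3;  mass: 40.00x + 105.99y = 0.341
Solving, x = 4.41 × 10^-3 mol, y = 1.55 × 10^-3 mol
mass of NaOH = 4.41 × 10^-3 × 40.00 = 0.176 g
% NaOH = 0.176 / 0.341 × 100 = 51.7 %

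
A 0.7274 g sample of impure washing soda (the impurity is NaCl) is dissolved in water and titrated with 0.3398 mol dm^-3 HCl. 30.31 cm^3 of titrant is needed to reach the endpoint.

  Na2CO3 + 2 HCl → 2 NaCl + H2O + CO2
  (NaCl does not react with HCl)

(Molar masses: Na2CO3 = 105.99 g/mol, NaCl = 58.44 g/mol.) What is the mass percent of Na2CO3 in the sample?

n(HCl) = 0.03031 × 0.3398 = 0.01030 mol
Let x = n(Na2CO3), y = n(NaCl).
Titrant: 2x = 0.01030;  mass: 105.99x + 58.44y = 0.7274
Solving, x = 5.150 × 10^-3 mol, y = 3.107 × 10^-3 mol
mass of Na2CO3 = 5.150 × 10^-3 × 105.99 = 0.5458 g
% Na2CO3 = 0.5458 / 0.7274 × 100 = 75.04 %

75.04 %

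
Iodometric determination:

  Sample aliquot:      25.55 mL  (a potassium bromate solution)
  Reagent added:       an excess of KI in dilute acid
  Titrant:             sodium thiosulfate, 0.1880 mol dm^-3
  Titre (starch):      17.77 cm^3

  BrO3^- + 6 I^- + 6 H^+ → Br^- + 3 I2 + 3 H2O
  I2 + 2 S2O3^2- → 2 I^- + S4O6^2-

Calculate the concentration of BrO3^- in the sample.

n(S2O3^2-) = 0.01777 × 0.1880 = 3.341 × 10^-3 mol
n(I2) = n(S2O3^2-)/2 = 1.670 × 10^-3 mol
From the 1:3 ratio, n(BrO3^-) in the aliquot = 1/3 × 1.670 × 10^-3 = 5.568 × 10^-4 mol
[BrO3^-] = 5.568 × 10^-4 / 0.02555 = 0.02179 mol/L

0.02179 mol/L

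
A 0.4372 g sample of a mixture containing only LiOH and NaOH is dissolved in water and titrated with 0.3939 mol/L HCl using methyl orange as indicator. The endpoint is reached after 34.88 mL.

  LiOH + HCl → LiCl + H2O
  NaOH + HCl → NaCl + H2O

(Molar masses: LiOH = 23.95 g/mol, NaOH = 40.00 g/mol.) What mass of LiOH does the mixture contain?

n(HCl) = 0.03488 × 0.3939 = 0.01374 mol
Let x = n(LiOH), y = n(NaOH).
Titrant: 1x + 1y = 0.01374;  mass: 23.95x + 40.00y = 0.4372
Solving, x = 7.001 × 10^-3 mol, y = 6.738 × 10^-3 mol
mass of LiOH = 7.001 × 10^-3 × 23.95 = 0.1677 g

0.1677 g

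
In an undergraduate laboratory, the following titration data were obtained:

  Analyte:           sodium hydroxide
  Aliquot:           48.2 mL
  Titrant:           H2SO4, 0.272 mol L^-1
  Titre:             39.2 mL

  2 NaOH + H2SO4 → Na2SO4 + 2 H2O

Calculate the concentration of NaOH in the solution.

n(H2SO4) = 0.0392 L × 0.272 mol/L = 0.0107 mol
From the 2:1 mole ratio, n(NaOH) = 2/1 × 0.0107 = 0.0213 mol
[NaOH] = 0.0213 mol / 0.0482 L = 0.442 mol/L

0.442 mol/L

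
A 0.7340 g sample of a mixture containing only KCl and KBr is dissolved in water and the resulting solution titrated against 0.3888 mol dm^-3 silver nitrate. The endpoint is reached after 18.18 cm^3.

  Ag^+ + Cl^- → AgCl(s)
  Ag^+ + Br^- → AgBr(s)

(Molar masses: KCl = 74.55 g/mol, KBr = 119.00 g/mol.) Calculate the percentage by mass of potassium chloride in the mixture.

24.48 %

n(AgNO3) = 0.01818 × 0.3888 = 7.068 × 10^-3 mol
Let x = n(KCl), y = n(KBr).
Titrant: 1x + 1y = 7.068 × 10^-3;  mass: 74.55x + 119.00y = 0.7340
Solving, x = 2.410 × 10^-3 mol, y = 4.658 × 10^-3 mol
mass of KCl = 2.410 × 10^-3 × 74.55 = 0.1797 g
% KCl = 0.1797 / 0.7340 × 100 = 24.48 %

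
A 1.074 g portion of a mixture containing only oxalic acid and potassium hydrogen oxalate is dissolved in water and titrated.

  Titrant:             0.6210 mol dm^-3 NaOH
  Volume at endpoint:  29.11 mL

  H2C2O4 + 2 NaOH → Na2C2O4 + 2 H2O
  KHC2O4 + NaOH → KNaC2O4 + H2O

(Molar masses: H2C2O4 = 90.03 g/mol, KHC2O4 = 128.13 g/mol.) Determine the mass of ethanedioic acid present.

0.6728 g

n(NaOH) = 0.02911 × 0.6210 = 0.01808 mol
Let x = n(H2C2O4), y = n(KHC2O4).
Titrant: 2x + 1y = 0.01808;  mass: 90.03x + 128.13y = 1.074
Solving, x = 7.473 × 10^-3 mol, y = 3.131 × 10^-3 mol
mass of H2C2O4 = 7.473 × 10^-3 × 90.03 = 0.6728 g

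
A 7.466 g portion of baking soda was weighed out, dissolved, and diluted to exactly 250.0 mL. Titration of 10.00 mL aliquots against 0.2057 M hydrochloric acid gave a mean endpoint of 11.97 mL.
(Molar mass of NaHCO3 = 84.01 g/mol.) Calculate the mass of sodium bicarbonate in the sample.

5.171 g

NaHCO3 + HCl → NaCl + H2O + CO2
n(HCl) per titration = 0.01197 × 0.2057 = 2.462 × 10^-3 mol
n(NaHCO3) in each aliquot = 2.462 × 10^-3 mol (1:1 ratio)
n(NaHCO3) in the whole flask = 2.462 × 10^-3 × 250.0/10.00 = 0.06156 mol
mass of NaHCO3 = 0.06156 × 84.01 = 5.171 g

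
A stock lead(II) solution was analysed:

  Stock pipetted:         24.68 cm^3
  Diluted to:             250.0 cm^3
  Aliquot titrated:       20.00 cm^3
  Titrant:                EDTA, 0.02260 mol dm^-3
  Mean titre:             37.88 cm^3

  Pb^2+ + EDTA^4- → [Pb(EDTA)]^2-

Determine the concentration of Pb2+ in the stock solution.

0.4336 mol/L

n(EDTA) = 0.03788 × 0.02260 = 8.561 × 10^-4 mol
n(Pb2+) in the aliquot = 8.561 × 10^-4 mol (1:1 ratio)
[Pb2+]_dilute = 8.561 × 10^-4 / 0.02000 = 0.04280 mol/L
Dilution factor = 250.0 / 24.68 = 10.13
[Pb2+]_stock = 0.04280 × 10.13 = 0.4336 mol/L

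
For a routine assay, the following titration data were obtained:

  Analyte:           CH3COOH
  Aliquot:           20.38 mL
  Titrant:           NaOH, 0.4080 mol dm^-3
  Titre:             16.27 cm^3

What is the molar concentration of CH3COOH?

0.3257 mol/L

CH3COOH + NaOH → CH3COONa + H2O
n(NaOH) = 0.01627 L × 0.4080 mol/L = 6.638 × 10^-3 mol
n(CH3COOH) = 6.638 × 10^-3 mol (1:1 mole ratio)
[CH3COOH] = 6.638 × 10^-3 mol / 0.02038 L = 0.3257 mol/L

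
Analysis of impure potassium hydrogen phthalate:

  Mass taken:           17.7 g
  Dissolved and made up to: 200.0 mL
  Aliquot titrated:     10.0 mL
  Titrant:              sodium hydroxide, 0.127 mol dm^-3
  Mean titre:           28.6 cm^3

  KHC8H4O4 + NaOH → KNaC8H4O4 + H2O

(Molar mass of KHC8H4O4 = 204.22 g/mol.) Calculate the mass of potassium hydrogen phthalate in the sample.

n(NaOH) per titration = 0.0286 × 0.127 = 3.63 × 10^-3 mol
n(KHC8H4O4) in each aliquot = 3.63 × 10^-3 mol (1:1 ratio)
n(KHC8H4O4) in the whole flask = 3.63 × 10^-3 × 200.0/10.0 = 0.0726 mol
mass of KHC8H4O4 = 0.0726 × 204.22 = 14.8 g

14.8 g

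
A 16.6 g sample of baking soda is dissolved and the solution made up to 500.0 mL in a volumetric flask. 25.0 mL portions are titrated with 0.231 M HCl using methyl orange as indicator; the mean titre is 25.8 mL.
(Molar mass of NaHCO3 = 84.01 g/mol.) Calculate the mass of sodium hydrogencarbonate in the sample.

10.0 g

NaHCO3 + HCl → NaCl + H2O + CO2
n(HCl) per titration = 0.0258 × 0.231 = 5.96 × 10^-3 mol
n(NaHCO3) in each aliquot = 5.96 × 10^-3 mol (1:1 ratio)
n(NaHCO3) in the whole flask = 5.96 × 10^-3 × 500.0/25.0 = 0.119 mol
mass of NaHCO3 = 0.119 × 84.01 = 10.0 g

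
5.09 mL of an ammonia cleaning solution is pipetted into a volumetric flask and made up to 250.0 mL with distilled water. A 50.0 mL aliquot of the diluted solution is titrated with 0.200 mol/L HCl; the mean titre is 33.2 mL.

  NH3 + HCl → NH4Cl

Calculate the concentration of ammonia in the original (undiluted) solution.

6.52 mol/L

n(HCl) = 0.0332 × 0.200 = 6.64 × 10^-3 mol
n(NH3) in the aliquot = 6.64 × 10^-3 mol (1:1 ratio)
[NH3]_dilute = 6.64 × 10^-3 / 0.0500 = 0.133 mol/L
Dilution factor = 250.0 / 5.09 = 49.12
[NH3]_stock = 0.133 × 49.12 = 6.52 mol/L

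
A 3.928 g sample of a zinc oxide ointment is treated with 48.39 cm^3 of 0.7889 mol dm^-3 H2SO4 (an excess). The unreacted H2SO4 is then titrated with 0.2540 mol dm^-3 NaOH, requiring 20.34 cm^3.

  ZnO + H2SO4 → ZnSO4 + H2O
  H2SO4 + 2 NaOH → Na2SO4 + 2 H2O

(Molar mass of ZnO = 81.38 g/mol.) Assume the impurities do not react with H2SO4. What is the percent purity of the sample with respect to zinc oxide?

73.74 %

n(H2SO4) added = 0.04839 × 0.7889 = 0.03817 mol
n(NaOH) used in back-titration = 0.02034 × 0.2540 = 5.166 × 10^-3 mol
From the 1:2 ratio, n(H2SO4) left over = 1/2 × 5.166 × 10^-3 = 2.583 × 10^-3 mol
n(H2SO4) consumed by analyte = 0.03817 − 2.583 × 10^-3 = 0.03559 mol
n(ZnO) = 0.03559 mol (1:1 ratio)
mass of ZnO = 0.03559 × 81.38 = 2.896 g
% ZnO = 2.896 / 3.928 × 100 = 73.74 %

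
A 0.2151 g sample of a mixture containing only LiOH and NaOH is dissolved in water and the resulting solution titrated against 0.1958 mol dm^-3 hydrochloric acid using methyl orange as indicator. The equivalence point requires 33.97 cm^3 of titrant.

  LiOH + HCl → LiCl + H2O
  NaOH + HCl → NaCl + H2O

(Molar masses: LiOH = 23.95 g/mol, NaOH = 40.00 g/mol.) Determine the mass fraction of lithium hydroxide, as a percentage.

n(HCl) = 0.03397 × 0.1958 = 6.651 × 10^-3 mol
Let x = n(LiOH), y = n(NaOH).
Titrant: 1x + 1y = 6.651 × 10^-3;  mass: 23.95x + 40.00y = 0.2151
Solving, x = 3.175 × 10^-3 mol, y = 3.477 × 10^-3 mol
mass of LiOH = 3.175 × 10^-3 × 23.95 = 0.07603 g
% LiOH = 0.07603 / 0.2151 × 100 = 35.35 %

35.35 %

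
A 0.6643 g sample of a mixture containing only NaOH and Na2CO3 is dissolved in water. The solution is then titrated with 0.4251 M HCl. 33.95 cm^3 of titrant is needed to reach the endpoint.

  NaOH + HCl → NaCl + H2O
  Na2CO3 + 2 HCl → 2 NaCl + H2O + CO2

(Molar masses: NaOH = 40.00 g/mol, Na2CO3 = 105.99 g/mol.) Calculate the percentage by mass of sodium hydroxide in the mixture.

46.58 %

n(HCl) = 0.03395 × 0.4251 = 0.01443 mol
Let x = n(NaOH), y = n(Na2CO3).
Titrant: 1x + 2y = 0.01443;  mass: 40.00x + 105.99y = 0.6643
Solving, x = 7.736 × 10^-3 mol, y = 3.348 × 10^-3 mol
mass of NaOH = 7.736 × 10^-3 × 40.00 = 0.3094 g
% NaOH = 0.3094 / 0.6643 × 100 = 46.58 %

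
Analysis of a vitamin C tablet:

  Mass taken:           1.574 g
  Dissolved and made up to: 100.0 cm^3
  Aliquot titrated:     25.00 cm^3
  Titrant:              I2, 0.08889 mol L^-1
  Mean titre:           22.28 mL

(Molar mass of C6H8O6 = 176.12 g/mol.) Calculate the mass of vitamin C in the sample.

C6H8O6 + I2 → C6H6O6 + 2 HI
n(I2) per titration = 0.02228 × 0.08889 = 1.980 × 10^-3 mol
n(C6H8O6) in each aliquot = 1.980 × 10^-3 mol (1:1 ratio)
n(C6H8O6) in the whole flask = 1.980 × 10^-3 × 100.0/25.00 = 7.922 × 10^-3 mol
mass of C6H8O6 = 7.922 × 10^-3 × 176.12 = 1.395 g

1.395 g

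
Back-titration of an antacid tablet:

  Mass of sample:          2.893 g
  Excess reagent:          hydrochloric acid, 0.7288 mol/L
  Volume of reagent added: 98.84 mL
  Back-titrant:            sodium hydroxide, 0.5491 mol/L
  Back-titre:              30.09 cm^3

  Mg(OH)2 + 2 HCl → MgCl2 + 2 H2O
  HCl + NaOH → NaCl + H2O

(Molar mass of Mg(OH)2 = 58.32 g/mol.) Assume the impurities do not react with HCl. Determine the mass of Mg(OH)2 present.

n(HCl) added = 0.09884 × 0.7288 = 0.07203 mol
n(NaOH) used in back-titration = 0.03009 × 0.5491 = 0.01652 mol
n(HCl) left over = 0.01652 mol (1:1 ratio)
n(HCl) consumed by analyte = 0.07203 − 0.01652 = 0.05551 mol
From the 1:2 ratio, n(Mg(OH)2) = 1/2 × 0.05551 = 0.02776 mol
mass of Mg(OH)2 = 0.02776 × 58.32 = 1.619 g

1.619 g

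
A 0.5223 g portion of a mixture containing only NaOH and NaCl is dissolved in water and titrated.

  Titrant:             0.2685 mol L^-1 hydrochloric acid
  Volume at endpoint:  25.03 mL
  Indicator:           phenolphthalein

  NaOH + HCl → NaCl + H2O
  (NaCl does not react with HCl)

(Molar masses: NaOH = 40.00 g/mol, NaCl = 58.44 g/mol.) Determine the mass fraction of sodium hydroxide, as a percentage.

n(HCl) = 0.02503 × 0.2685 = 6.721 × 10^-3 mol
Let x = n(NaOH), y = n(NaCl).
Titrant: 1x = 6.721 × 10^-3;  mass: 40.00x + 58.44y = 0.5223
Solving, x = 6.721 × 10^-3 mol, y = 4.337 × 10^-3 mol
mass of NaOH = 6.721 × 10^-3 × 40.00 = 0.2688 g
% NaOH = 0.2688 / 0.5223 × 100 = 51.47 %

51.47 %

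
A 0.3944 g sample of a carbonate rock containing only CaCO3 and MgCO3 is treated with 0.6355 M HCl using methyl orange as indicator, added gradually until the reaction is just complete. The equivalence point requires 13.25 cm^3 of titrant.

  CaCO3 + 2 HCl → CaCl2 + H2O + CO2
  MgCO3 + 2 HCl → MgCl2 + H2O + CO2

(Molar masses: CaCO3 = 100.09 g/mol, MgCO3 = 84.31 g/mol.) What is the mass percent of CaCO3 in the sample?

63.43 %

n(HCl) = 0.01325 × 0.6355 = 8.420 × 10^-3 mol
Let x = n(CaCO3), y = n(MgCO3).
Titrant: 2x + 2y = 8.420 × 10^-3;  mass: 100.09x + 84.31y = 0.3944
Solving, x = 2.499 × 10^-3 mol, y = 1.711 × 10^-3 mol
mass of CaCO3 = 2.499 × 10^-3 × 100.09 = 0.2502 g
% CaCO3 = 0.2502 / 0.3944 × 100 = 63.43 %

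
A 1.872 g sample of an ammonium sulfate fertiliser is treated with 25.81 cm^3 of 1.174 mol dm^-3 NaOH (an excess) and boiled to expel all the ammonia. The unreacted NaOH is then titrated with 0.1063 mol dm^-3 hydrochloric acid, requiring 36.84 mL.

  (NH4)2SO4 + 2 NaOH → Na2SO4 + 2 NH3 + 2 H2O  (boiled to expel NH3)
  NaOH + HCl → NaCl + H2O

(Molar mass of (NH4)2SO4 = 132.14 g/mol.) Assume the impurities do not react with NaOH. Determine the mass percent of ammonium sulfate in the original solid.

93.12 %

n(NaOH) added = 0.02581 × 1.174 = 0.03030 mol
n(HCl) used in back-titration = 0.03684 × 0.1063 = 3.916 × 10^-3 mol
n(NaOH) left over = 3.916 × 10^-3 mol (1:1 ratio)
n(NaOH) consumed by analyte = 0.03030 − 3.916 × 10^-3 = 0.02638 mol
From the 1:2 ratio, n((NH4)2SO4) = 1/2 × 0.02638 = 0.01319 mol
mass of (NH4)2SO4 = 0.01319 × 132.14 = 1.743 g
% (NH4)2SO4 = 1.743 / 1.872 × 100 = 93.12 %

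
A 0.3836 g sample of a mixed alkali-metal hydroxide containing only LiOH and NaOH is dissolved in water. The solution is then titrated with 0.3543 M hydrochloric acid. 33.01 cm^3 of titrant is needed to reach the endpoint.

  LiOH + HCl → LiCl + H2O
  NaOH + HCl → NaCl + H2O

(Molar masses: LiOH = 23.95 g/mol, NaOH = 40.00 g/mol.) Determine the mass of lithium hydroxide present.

0.1257 g

n(HCl) = 0.03301 × 0.3543 = 0.01170 mol
Let x = n(LiOH), y = n(NaOH).
Titrant: 1x + 1y = 0.01170;  mass: 23.95x + 40.00y = 0.3836
Solving, x = 5.247 × 10^-3 mol, y = 6.448 × 10^-3 mol
mass of LiOH = 5.247 × 10^-3 × 23.95 = 0.1257 g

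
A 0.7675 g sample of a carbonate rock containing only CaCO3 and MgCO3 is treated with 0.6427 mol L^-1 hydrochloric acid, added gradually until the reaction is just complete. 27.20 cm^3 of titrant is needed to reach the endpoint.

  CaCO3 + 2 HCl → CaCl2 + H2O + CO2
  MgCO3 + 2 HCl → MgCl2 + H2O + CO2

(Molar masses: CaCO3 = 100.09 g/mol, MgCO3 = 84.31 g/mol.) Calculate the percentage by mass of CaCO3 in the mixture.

n(HCl) = 0.02720 × 0.6427 = 0.01748 mol
Let x = n(CaCO3), y = n(MgCO3).
Titrant: 2x + 2y = 0.01748;  mass: 100.09x + 84.31y = 0.7675
Solving, x = 1.937 × 10^-3 mol, y = 6.803 × 10^-3 mol
mass of CaCO3 = 1.937 × 10^-3 × 100.09 = 0.1939 g
% CaCO3 = 0.1939 / 0.7675 × 100 = 25.26 %

25.26 %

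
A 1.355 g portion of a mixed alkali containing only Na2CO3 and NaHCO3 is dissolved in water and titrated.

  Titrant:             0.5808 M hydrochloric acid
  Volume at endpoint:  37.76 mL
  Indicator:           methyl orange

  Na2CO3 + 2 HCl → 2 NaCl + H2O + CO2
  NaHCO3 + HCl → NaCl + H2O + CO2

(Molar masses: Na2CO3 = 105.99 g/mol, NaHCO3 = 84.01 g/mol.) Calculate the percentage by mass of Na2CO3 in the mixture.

61.47 %

n(HCl) = 0.03776 × 0.5808 = 0.02193 mol
Let x = n(Na2CO3), y = n(NaHCO3).
Titrant: 2x + 1y = 0.02193;  mass: 105.99x + 84.01y = 1.355
Solving, x = 7.858 × 10^-3 mol, y = 6.215 × 10^-3 mol
mass of Na2CO3 = 7.858 × 10^-3 × 105.99 = 0.8329 g
% Na2CO3 = 0.8329 / 1.355 × 100 = 61.47 %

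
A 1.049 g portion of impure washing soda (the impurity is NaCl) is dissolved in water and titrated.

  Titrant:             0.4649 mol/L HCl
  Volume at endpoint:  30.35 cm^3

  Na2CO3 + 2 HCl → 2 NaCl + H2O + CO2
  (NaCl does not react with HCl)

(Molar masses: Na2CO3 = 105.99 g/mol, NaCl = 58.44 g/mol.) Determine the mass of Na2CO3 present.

0.7477 g

n(HCl) = 0.03035 × 0.4649 = 0.01411 mol
Let x = n(Na2CO3), y = n(NaCl).
Titrant: 2x = 0.01411;  mass: 105.99x + 58.44y = 1.049
Solving, x = 7.055 × 10^-3 mol, y = 5.155 × 10^-3 mol
mass of Na2CO3 = 7.055 × 10^-3 × 105.99 = 0.7477 g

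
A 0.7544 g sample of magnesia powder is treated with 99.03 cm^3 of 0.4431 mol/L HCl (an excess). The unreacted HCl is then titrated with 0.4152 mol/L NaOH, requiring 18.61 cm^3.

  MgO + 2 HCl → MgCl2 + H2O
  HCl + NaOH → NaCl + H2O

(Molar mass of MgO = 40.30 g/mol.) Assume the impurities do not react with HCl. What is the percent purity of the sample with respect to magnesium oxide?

n(HCl) added = 0.09903 × 0.4431 = 0.04388 mol
n(NaOH) used in back-titration = 0.01861 × 0.4152 = 7.727 × 10^-3 mol
n(HCl) left over = 7.727 × 10^-3 mol (1:1 ratio)
n(HCl) consumed by analyte = 0.04388 − 7.727 × 10^-3 = 0.03615 mol
From the 1:2 ratio, n(MgO) = 1/2 × 0.03615 = 0.01808 mol
mass of MgO = 0.01808 × 40.30 = 0.7285 g
% MgO = 0.7285 / 0.7544 × 100 = 96.57 %

96.57 %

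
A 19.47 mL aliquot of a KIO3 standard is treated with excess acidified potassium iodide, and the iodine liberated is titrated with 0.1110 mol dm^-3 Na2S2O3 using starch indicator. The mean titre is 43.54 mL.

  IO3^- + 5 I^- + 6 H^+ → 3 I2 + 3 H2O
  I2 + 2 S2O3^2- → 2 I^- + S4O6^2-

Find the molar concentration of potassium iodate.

0.04137 mol/L

n(S2O3^2-) = 0.04354 × 0.1110 = 4.833 × 10^-3 mol
n(I2) = n(S2O3^2-)/2 = 2.416 × 10^-3 mol
From the 1:3 ratio, n(IO3^-) in the aliquot = 1/3 × 2.416 × 10^-3 = 8.055 × 10^-4 mol
[IO3^-] = 8.055 × 10^-4 / 0.01947 = 0.04137 mol/L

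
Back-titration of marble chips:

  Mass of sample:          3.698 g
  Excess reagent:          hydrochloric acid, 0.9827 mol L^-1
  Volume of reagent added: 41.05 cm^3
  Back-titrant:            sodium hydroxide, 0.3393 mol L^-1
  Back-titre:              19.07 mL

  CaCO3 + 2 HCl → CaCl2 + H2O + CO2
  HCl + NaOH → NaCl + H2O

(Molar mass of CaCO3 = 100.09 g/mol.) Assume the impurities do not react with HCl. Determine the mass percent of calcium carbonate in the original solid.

n(HCl) added = 0.04105 × 0.9827 = 0.04034 mol
n(NaOH) used in back-titration = 0.01907 × 0.3393 = 6.470 × 10^-3 mol
n(HCl) left over = 6.470 × 10^-3 mol (1:1 ratio)
n(HCl) consumed by analyte = 0.04034 − 6.470 × 10^-3 = 0.03387 mol
From the 1:2 ratio, n(CaCO3) = 1/2 × 0.03387 = 0.01693 mol
mass of CaCO3 = 0.01693 × 100.09 = 1.695 g
% CaCO3 = 1.695 / 3.698 × 100 = 45.84 %

45.84 %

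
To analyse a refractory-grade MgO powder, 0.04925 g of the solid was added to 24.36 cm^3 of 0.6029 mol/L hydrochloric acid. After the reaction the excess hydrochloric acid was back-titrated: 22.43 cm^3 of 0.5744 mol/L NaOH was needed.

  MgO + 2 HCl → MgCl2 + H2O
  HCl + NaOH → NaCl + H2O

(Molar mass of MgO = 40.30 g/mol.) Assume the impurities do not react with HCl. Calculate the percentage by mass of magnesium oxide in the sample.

73.76 %

n(HCl) added = 0.02436 × 0.6029 = 0.01469 mol
n(NaOH) used in back-titration = 0.02243 × 0.5744 = 0.01288 mol
n(HCl) left over = 0.01288 mol (1:1 ratio)
n(HCl) consumed by analyte = 0.01469 − 0.01288 = 1.803 × 10^-3 mol
From the 1:2 ratio, n(MgO) = 1/2 × 1.803 × 10^-3 = 9.014 × 10^-4 mol
mass of MgO = 9.014 × 10^-4 × 40.30 = 0.03633 g
% MgO = 0.03633 / 0.04925 × 100 = 73.76 %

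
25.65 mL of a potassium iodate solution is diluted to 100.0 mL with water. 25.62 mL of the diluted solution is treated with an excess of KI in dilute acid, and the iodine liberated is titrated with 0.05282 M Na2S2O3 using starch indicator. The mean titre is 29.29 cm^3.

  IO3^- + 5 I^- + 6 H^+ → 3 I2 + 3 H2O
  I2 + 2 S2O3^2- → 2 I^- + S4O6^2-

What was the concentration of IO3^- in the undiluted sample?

0.03924 M

n(S2O3^2-) = 0.02929 × 0.05282 = 1.547 × 10^-3 mol
n(I2) = n(S2O3^2-)/2 = 7.735 × 10^-4 mol
From the 1:3 ratio, n(IO3^-) in the aliquot = 1/3 × 7.735 × 10^-4 = 2.578 × 10^-4 mol
[IO3^-]_dilute = 2.578 × 10^-4 / 0.02562 = 0.01006 mol/L
[IO3^-]_original = 0.01006 × 100.0/25.65 = 0.03924 mol/L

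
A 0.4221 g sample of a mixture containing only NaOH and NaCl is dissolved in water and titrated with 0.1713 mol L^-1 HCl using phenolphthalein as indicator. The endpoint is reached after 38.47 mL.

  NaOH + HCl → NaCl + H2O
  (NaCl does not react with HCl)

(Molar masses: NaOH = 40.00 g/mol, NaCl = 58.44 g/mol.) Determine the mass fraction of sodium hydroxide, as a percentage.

n(HCl) = 0.03847 × 0.1713 = 6.590 × 10^-3 mol
Let x = n(NaOH), y = n(NaCl).
Titrant: 1x = 6.590 × 10^-3;  mass: 40.00x + 58.44y = 0.4221
Solving, x = 6.590 × 10^-3 mol, y = 2.712 × 10^-3 mol
mass of NaOH = 6.590 × 10^-3 × 40.00 = 0.2636 g
% NaOH = 0.2636 / 0.4221 × 100 = 62.45 %

62.45 %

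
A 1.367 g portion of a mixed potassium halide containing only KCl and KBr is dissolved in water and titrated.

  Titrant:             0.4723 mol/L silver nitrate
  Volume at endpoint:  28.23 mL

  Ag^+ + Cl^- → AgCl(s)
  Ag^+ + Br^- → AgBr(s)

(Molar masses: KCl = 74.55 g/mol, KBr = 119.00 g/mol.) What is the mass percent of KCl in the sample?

26.95 %

n(AgNO3) = 0.02823 × 0.4723 = 0.01333 mol
Let x = n(KCl), y = n(KBr).
Titrant: 1x + 1y = 0.01333;  mass: 74.55x + 119.00y = 1.367
Solving, x = 4.941 × 10^-3 mol, y = 8.392 × 10^-3 mol
mass of KCl = 4.941 × 10^-3 × 74.55 = 0.3684 g
% KCl = 0.3684 / 1.367 × 100 = 26.95 %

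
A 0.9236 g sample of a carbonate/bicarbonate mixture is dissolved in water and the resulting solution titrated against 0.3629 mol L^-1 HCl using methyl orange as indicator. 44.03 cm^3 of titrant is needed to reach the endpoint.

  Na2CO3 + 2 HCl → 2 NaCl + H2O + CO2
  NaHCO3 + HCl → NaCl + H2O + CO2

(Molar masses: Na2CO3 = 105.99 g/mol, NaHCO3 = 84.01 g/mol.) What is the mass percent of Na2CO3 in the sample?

77.47 %

n(HCl) = 0.04403 × 0.3629 = 0.01598 mol
Let x = n(Na2CO3), y = n(NaHCO3).
Titrant: 2x + 1y = 0.01598;  mass: 105.99x + 84.01y = 0.9236
Solving, x = 6.751 × 10^-3 mol, y = 2.477 × 10^-3 mol
mass of Na2CO3 = 6.751 × 10^-3 × 105.99 = 0.7155 g
% Na2CO3 = 0.7155 / 0.9236 × 100 = 77.47 %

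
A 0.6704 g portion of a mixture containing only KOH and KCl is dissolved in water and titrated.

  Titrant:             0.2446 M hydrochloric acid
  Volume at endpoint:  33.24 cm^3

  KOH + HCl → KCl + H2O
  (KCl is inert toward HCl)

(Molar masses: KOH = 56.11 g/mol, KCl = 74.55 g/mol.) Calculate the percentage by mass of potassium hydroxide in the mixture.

n(HCl) = 0.03324 × 0.2446 = 8.131 × 10^-3 mol
Let x = n(KOH), y = n(KCl).
Titrant: 1x = 8.131 × 10^-3;  mass: 56.11x + 74.55y = 0.6704
Solving, x = 8.131 × 10^-3 mol, y = 2.873 × 10^-3 mol
mass of KOH = 8.131 × 10^-3 × 56.11 = 0.4562 g
% KOH = 0.4562 / 0.6704 × 100 = 68.05 %

68.05 %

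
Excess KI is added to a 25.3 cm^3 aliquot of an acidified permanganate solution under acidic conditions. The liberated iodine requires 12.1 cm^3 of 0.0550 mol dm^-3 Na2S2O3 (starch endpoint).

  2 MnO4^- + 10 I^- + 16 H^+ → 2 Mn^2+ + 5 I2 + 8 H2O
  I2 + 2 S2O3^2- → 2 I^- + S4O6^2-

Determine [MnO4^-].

0.00526 mol/L

n(S2O3^2-) = 0.0121 × 0.0550 = 6.65 × 10^-4 mol
n(I2) = n(S2O3^2-)/2 = 3.33 × 10^-4 mol
From the 2:5 ratio, n(MnO4^-) in the aliquot = 2/5 × 3.33 × 10^-4 = 1.33 × 10^-4 mol
[MnO4^-] = 1.33 × 10^-4 / 0.0253 = 0.00526 mol/L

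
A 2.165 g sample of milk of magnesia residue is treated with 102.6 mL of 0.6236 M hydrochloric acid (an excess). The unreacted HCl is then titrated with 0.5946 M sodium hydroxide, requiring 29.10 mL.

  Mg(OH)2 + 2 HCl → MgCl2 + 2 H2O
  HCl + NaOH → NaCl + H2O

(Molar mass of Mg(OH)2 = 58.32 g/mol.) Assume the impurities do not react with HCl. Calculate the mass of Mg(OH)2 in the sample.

n(HCl) added = 0.1026 × 0.6236 = 0.06398 mol
n(NaOH) used in back-titration = 0.02910 × 0.5946 = 0.01730 mol
n(HCl) left over = 0.01730 mol (1:1 ratio)
n(HCl) consumed by analyte = 0.06398 − 0.01730 = 0.04668 mol
From the 1:2 ratio, n(Mg(OH)2) = 1/2 × 0.04668 = 0.02334 mol
mass of Mg(OH)2 = 0.02334 × 58.32 = 1.361 g

1.361 g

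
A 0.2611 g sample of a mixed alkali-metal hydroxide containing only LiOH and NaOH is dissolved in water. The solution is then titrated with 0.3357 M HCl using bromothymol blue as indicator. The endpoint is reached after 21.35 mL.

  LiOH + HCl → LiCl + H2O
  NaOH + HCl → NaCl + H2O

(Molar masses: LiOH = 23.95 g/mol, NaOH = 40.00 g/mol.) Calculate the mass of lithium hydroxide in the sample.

0.03818 g

n(HCl) = 0.02135 × 0.3357 = 7.167 × 10^-3 mol
Let x = n(LiOH), y = n(NaOH).
Titrant: 1x + 1y = 7.167 × 10^-3;  mass: 23.95x + 40.00y = 0.2611
Solving, x = 1.594 × 10^-3 mol, y = 5.573 × 10^-3 mol
mass of LiOH = 1.594 × 10^-3 × 23.95 = 0.03818 g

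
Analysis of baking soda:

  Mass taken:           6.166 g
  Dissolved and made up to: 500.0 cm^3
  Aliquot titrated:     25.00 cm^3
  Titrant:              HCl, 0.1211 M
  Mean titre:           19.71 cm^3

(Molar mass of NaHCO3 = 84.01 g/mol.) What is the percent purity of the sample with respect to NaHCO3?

65.04 %

NaHCO3 + HCl → NaCl + H2O + CO2
n(HCl) per titration = 0.01971 × 0.1211 = 2.387 × 10^-3 mol
n(NaHCO3) in each aliquot = 2.387 × 10^-3 mol (1:1 ratio)
n(NaHCO3) in the whole flask = 2.387 × 10^-3 × 500.0/25.00 = 0.04774 mol
mass of NaHCO3 = 0.04774 × 84.01 = 4.010 g
% NaHCO3 = 4.010 / 6.166 × 100 = 65.04 %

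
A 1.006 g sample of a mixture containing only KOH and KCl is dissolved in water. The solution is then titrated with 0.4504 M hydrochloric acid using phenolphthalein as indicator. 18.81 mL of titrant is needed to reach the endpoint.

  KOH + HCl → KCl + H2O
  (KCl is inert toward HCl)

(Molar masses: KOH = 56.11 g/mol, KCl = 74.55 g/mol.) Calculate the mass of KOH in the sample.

n(HCl) = 0.01881 × 0.4504 = 8.472 × 10^-3 mol
Let x = n(KOH), y = n(KCl).
Titrant: 1x = 8.472 × 10^-3;  mass: 56.11x + 74.55y = 1.006
Solving, x = 8.472 × 10^-3 mol, y = 7.118 × 10^-3 mol
mass of KOH = 8.472 × 10^-3 × 56.11 = 0.4754 g

0.4754 g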